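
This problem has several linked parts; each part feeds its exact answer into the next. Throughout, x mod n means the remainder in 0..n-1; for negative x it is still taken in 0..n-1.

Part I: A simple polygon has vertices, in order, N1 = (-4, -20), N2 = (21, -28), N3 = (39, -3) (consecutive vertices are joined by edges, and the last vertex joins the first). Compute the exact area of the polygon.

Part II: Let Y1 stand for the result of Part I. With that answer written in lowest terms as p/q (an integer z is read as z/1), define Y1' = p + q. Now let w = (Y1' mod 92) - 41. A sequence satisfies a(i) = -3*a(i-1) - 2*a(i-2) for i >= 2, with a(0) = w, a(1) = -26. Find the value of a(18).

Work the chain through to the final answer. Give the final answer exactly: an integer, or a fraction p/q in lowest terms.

Part I: cross terms: (-4*-28 - 21*-20)=532, (21*-3 - 39*-28)=1029, (39*-20 - -4*-3)=-792; twice the area = |769| = 769; area = 769/2; answer 769/2
Part II: Y1 = 769/2; threaded value p + q = 771; w = -6; a(2) = -3*(-26) - 2*(-6) = 90; iterating: a(2)=90, a(3)=-218, a(4)=474, a(5)=-986, a(6)=2010, a(7)=-4058, a(8)=8154, a(9)=-16346, a(10)=32730, a(11)=-65498, a(12)=131034, a(13)=-262106, a(14)=524250, a(15)=-1048538, a(16)=2097114, a(17)=-4194266, a(18)=8388570; answer 8388570

8388570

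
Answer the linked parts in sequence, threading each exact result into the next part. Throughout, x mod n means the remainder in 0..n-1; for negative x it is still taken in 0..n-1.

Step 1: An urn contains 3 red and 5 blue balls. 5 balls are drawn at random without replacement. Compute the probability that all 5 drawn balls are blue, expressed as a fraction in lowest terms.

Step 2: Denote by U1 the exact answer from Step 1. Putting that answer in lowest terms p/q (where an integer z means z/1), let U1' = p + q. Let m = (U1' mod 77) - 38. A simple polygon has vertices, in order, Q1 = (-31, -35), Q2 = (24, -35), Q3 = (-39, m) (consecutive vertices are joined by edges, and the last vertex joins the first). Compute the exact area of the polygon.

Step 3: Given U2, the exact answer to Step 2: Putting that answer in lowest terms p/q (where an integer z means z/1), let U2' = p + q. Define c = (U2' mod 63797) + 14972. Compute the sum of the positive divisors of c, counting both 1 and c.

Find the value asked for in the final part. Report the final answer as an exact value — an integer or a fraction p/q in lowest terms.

35616

Step 1: total draws C(8,5) = 56; favorable C(5,5) = 1; P = 1/56; answer 1/56
Step 2: U1 = 1/56; threaded value p + q = 57; m = 19; cross terms: (-31*-35 - 24*-35)=1925, (24*19 - -39*-35)=-909, (-39*-35 - -31*19)=1954; twice the area = |2970| = 2970; area = 1485; answer 1485
Step 3: U2 = 1485; threaded value p + q = 1486; c = 16458; 16458 = 2 * 3 * 13 * 211; sigma = (1 + 2) * (1 + 3) * (1 + 13) * (1 + 211) = 3 * 4 * 14 * 212 = 35616; answer 35616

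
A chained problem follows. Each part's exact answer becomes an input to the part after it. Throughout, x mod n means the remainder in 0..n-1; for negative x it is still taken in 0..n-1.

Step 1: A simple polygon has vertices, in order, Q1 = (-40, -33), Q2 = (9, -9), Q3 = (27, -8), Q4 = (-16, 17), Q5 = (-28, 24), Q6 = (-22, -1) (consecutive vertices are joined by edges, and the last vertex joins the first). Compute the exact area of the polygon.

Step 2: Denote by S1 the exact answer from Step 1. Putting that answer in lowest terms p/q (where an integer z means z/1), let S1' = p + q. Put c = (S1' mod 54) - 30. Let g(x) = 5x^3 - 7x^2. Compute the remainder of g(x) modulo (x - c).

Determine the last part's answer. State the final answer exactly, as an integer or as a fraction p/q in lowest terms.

Step 1: cross terms: (-40*-9 - 9*-33)=657, (9*-8 - 27*-9)=171, (27*17 - -16*-8)=331, (-16*24 - -28*17)=92, (-28*-1 - -22*24)=556, (-22*-33 - -40*-1)=686; twice the area = |2493| = 2493; area = 2493/2; answer 2493/2
Step 2: S1 = 2493/2; threaded value p + q = 2495; c = -19; remainder = value at the root: 5*(-19)^3 - 7*(-19)^2 = (-34295) + (-2527) = -36822; answer -36822

-36822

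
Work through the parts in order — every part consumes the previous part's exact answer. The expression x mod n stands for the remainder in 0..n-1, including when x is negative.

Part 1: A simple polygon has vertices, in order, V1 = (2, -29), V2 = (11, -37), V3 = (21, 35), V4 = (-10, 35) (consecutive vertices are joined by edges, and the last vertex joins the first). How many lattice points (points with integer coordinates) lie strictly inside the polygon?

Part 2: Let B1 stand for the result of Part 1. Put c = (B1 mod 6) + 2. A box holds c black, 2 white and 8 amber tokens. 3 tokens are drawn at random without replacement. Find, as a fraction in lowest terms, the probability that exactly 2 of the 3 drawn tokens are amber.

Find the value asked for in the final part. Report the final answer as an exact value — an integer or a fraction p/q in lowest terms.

Part 1: cross terms: (2*-37 - 11*-29)=245, (11*35 - 21*-37)=1162, (21*35 - -10*35)=1085, (-10*-29 - 2*35)=220; twice the area = |2712| = 2712; area = 1356; boundary points = 1 + 2 + 31 + 4 = 38; strictly interior points = area - boundary/2 + 1 = 1338; answer 1338
Part 2: B1 = 1338; c = 2; total draws C(12,3) = 220; favorable C(8,2)*C(4,1) = 112; P = 28/55; answer 28/55

28/55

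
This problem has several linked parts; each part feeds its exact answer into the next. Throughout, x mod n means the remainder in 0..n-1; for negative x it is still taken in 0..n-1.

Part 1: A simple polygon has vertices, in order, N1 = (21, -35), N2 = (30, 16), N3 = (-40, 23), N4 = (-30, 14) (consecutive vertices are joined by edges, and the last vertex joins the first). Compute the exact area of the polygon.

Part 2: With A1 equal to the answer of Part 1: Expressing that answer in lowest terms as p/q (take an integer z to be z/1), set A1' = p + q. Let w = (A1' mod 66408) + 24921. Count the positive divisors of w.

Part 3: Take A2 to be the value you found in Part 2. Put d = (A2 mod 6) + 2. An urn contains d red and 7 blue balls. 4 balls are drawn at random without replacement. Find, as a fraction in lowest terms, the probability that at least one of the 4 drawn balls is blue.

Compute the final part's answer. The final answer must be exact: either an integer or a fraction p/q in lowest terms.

329/330

Part 1: cross terms: (21*16 - 30*-35)=1386, (30*23 - -40*16)=1330, (-40*14 - -30*23)=130, (-30*-35 - 21*14)=756; twice the area = |3602| = 3602; area = 1801; answer 1801
Part 2: A1 = 1801; threaded value p + q = 1802; w = 26723; 26723 is prime, so its only divisors are 1 and 26723; count = 2; answer 2
Part 3: A2 = 2; d = 4; total draws C(11,4) = 330; complement C(4,4) = 1; favorable 330 - 1 = 329; P = 329/330; answer 329/330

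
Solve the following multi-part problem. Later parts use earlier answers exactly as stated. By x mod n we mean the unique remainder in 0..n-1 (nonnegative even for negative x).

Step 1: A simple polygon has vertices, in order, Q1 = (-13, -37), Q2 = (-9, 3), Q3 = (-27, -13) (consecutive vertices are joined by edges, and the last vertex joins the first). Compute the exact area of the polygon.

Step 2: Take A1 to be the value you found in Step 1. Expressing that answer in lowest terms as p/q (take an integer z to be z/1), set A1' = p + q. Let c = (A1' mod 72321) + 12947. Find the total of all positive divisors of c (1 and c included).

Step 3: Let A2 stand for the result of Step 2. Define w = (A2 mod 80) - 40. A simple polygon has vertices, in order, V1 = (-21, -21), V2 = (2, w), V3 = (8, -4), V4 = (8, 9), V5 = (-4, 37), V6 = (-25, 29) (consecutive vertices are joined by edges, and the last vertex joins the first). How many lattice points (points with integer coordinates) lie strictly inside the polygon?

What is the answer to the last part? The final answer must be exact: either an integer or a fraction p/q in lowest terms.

Step 1: cross terms: (-13*3 - -9*-37)=-372, (-9*-13 - -27*3)=198, (-27*-37 - -13*-13)=830; twice the area = |656| = 656; area = 328; answer 328
Step 2: A1 = 328; threaded value p + q = 329; c = 13276; 13276 = 2^2 * 3319; sigma = (1 + 2 + 4) * (1 + 3319) = 7 * 3320 = 23240; answer 23240
Step 3: A2 = 23240; w = 0; cross terms: (-21*0 - 2*-21)=42, (2*-4 - 8*0)=-8, (8*9 - 8*-4)=104, (8*37 - -4*9)=332, (-4*29 - -25*37)=809, (-25*-21 - -21*29)=1134; twice the area = |2413| = 2413; area = 2413/2; boundary points = 1 + 2 + 13 + 4 + 1 + 2 = 23; strictly interior points = area - boundary/2 + 1 = 1196; answer 1196

1196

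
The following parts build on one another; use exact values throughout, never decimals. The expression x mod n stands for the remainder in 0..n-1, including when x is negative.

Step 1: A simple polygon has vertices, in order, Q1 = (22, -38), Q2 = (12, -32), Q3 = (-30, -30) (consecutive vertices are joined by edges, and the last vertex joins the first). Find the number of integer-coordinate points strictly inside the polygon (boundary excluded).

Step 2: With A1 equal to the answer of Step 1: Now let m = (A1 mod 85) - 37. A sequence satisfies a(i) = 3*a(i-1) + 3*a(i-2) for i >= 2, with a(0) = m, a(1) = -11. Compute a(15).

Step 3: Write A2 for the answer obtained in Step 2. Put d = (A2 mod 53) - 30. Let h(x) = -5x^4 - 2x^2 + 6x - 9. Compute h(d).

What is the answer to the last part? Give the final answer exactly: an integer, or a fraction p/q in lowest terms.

Step 1: cross terms: (22*-32 - 12*-38)=-248, (12*-30 - -30*-32)=-1320, (-30*-38 - 22*-30)=1800; twice the area = |232| = 232; area = 116; boundary points = 2 + 2 + 4 = 8; strictly interior points = area - boundary/2 + 1 = 113; answer 113
Step 2: A1 = 113; m = -9; a(2) = 3*(-11) + 3*(-9) = -60; iterating: a(2)=-60, a(3)=-213, a(4)=-819, a(5)=-3096, a(6)=-11745, a(7)=-44523, a(8)=-168804, a(9)=-639981, a(10)=-2426355, a(11)=-9199008, a(12)=-34876089, a(13)=-132225291, a(14)=-501304140, a(15)=-1900588293; answer -1900588293
Step 3: A2 = -1900588293; d = -2; -5*(-2)^4 - 2*(-2)^2 + 6*(-2)^1 - 9 = (-80) + (-8) + (-12) + (-9) = -109; answer -109

-109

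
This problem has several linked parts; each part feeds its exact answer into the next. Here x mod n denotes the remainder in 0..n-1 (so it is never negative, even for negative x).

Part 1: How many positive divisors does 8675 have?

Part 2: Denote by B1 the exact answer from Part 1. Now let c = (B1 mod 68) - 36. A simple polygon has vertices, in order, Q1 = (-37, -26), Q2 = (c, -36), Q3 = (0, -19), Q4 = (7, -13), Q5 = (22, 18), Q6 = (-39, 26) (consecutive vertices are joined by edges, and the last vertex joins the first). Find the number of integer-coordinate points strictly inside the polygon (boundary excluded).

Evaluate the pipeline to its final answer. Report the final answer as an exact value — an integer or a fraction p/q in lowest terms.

Part 1: 8675 = 5^2 * 347; number of divisors = (2+1) * (1+1) = 6; answer 6
Part 2: B1 = 6; c = -30; cross terms: (-37*-36 - -30*-26)=552, (-30*-19 - 0*-36)=570, (0*-13 - 7*-19)=133, (7*18 - 22*-13)=412, (22*26 - -39*18)=1274, (-39*-26 - -37*26)=1976; twice the area = |4917| = 4917; area = 4917/2; boundary points = 1 + 1 + 1 + 1 + 1 + 2 = 7; strictly interior points = area - boundary/2 + 1 = 2456; answer 2456

2456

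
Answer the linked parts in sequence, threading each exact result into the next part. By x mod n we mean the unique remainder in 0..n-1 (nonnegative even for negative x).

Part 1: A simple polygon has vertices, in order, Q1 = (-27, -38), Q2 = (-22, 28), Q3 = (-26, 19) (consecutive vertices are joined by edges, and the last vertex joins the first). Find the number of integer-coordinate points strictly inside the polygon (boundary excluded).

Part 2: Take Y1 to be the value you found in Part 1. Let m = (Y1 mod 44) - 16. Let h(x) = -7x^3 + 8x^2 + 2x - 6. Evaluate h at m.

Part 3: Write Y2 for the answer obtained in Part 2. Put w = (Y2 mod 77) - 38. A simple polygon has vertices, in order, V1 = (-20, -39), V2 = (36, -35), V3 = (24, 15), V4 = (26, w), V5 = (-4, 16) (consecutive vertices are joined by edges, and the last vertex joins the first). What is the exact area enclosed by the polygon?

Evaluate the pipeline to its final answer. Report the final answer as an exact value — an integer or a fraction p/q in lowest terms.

1769

Part 1: cross terms: (-27*28 - -22*-38)=-1592, (-22*19 - -26*28)=310, (-26*-38 - -27*19)=1501; twice the area = |219| = 219; area = 219/2; boundary points = 1 + 1 + 1 = 3; strictly interior points = area - boundary/2 + 1 = 109; answer 109
Part 2: Y1 = 109; m = 5; -7*(5)^3 + 8*(5)^2 + 2*(5)^1 - 6 = (-875) + (200) + (10) + (-6) = -671; answer -671
Part 3: Y2 = -671; w = -16; cross terms: (-20*-35 - 36*-39)=2104, (36*15 - 24*-35)=1380, (24*-16 - 26*15)=-774, (26*16 - -4*-16)=352, (-4*-39 - -20*16)=476; twice the area = |3538| = 3538; area = 1769; answer 1769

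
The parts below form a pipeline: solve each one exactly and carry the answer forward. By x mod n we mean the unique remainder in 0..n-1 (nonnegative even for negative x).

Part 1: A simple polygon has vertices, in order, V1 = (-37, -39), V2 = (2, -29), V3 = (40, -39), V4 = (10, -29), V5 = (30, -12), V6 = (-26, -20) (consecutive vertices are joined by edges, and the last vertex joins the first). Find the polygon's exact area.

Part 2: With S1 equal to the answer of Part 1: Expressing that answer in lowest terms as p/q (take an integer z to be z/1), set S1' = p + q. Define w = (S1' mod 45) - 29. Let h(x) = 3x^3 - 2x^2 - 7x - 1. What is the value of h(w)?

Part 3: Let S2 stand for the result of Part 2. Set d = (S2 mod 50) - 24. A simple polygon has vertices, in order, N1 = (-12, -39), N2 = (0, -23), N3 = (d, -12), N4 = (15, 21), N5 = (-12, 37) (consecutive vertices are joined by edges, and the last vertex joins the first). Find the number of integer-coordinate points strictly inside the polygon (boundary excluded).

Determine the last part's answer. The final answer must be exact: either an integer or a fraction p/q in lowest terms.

Part 1: cross terms: (-37*-29 - 2*-39)=1151, (2*-39 - 40*-29)=1082, (40*-29 - 10*-39)=-770, (10*-12 - 30*-29)=750, (30*-20 - -26*-12)=-912, (-26*-39 - -37*-20)=274; twice the area = |1575| = 1575; area = 1575/2; answer 1575/2
Part 2: S1 = 1575/2; threaded value p + q = 1577; w = -27; 3*(-27)^3 - 2*(-27)^2 - 7*(-27)^1 - 1 = (-59049) + (-1458) + (189) + (-1) = -60319; answer -60319
Part 3: S2 = -60319; d = 7; cross terms: (-12*-23 - 0*-39)=276, (0*-12 - 7*-23)=161, (7*21 - 15*-12)=327, (15*37 - -12*21)=807, (-12*-39 - -12*37)=912; twice the area = |2483| = 2483; area = 2483/2; boundary points = 4 + 1 + 1 + 1 + 76 = 83; strictly interior points = area - boundary/2 + 1 = 1201; answer 1201

1201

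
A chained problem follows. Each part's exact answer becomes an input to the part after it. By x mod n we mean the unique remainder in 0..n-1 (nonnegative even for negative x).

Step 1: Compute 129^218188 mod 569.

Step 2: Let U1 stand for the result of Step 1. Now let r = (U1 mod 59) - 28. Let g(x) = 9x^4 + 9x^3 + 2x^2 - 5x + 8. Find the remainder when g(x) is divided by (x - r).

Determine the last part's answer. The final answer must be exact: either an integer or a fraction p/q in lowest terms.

Step 1: squarings mod 569: 129^1=129, 129^2=140, 129^4=254, 129^8=219, 129^16=165, 129^32=482, 129^64=172, 129^128=565, 129^256=16, 129^512=256, 129^1024=101, 129^2048=528, 129^4096=543, 129^8192=107, 129^16384=69, 129^32768=209, 129^65536=437, 129^131072=354; 129^218188 = 129^4 * 129^8 * 129^64 * 129^1024 * 129^4096 * 129^16384 * 129^65536 * 129^131072 = 506 (mod 569); answer 506
Step 2: U1 = 506; r = 6; remainder = value at the root: 9*(6)^4 + 9*(6)^3 + 2*(6)^2 - 5*(6)^1 + 8 = (11664) + (1944) + (72) + (-30) + (8) = 13658; answer 13658

13658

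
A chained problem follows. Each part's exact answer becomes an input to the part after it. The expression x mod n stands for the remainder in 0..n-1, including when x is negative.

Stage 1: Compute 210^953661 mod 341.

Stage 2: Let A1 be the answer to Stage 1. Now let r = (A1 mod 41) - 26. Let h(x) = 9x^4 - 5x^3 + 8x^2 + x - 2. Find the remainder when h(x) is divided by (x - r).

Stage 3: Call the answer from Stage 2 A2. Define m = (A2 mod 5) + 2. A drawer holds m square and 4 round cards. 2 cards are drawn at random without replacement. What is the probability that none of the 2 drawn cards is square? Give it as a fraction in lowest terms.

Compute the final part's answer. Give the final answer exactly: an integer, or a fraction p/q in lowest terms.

2/7

Stage 1: squarings mod 341: 210^1=210, 210^2=111, 210^4=45, 210^8=320, 210^16=100, 210^32=111, 210^64=45, 210^128=320, 210^256=100, 210^512=111, 210^1024=45, 210^2048=320, 210^4096=100, 210^8192=111, 210^16384=45, 210^32768=320, 210^65536=100, 210^131072=111, 210^262144=45, 210^524288=320; 210^953661 = 210^1 * 210^4 * 210^8 * 210^16 * 210^32 * 210^256 * 210^1024 * 210^2048 * 210^32768 * 210^131072 * 210^262144 * 210^524288 = 89 (mod 341); answer 89
Stage 2: A1 = 89; r = -19; remainder = value at the root: 9*(-19)^4 - 5*(-19)^3 + 8*(-19)^2 + 1*(-19)^1 - 2 = (1172889) + (34295) + (2888) + (-19) + (-2) = 1210051; answer 1210051
Stage 3: A2 = 1210051; m = 3; total draws C(7,2) = 21; favorable C(4,2) = 6; P = 2/7; answer 2/7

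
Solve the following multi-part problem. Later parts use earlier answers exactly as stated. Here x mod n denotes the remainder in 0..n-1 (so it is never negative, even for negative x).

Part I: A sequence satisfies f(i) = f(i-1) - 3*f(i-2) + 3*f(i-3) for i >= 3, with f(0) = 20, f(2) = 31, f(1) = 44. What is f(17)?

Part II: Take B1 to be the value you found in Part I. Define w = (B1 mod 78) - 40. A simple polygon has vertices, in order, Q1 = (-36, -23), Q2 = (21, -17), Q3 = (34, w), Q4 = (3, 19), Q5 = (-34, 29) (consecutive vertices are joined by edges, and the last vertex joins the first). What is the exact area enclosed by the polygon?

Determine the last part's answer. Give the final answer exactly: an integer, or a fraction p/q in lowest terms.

Part I: f(3) = 1*(31) - 3*(44) + 3*(20) = -41; iterating: f(3)=-41, f(4)=-2, f(5)=214, f(6)=97, f(7)=-551, f(8)=-200, f(9)=1744, f(10)=691, f(11)=-5141, f(12)=-1982, f(13)=15514, f(14)=6037, f(15)=-46451, f(16)=-18020, f(17)=139444; answer 139444
Part II: B1 = 139444; w = 18; cross terms: (-36*-17 - 21*-23)=1095, (21*18 - 34*-17)=956, (34*19 - 3*18)=592, (3*29 - -34*19)=733, (-34*-23 - -36*29)=1826; twice the area = |5202| = 5202; area = 2601; answer 2601

2601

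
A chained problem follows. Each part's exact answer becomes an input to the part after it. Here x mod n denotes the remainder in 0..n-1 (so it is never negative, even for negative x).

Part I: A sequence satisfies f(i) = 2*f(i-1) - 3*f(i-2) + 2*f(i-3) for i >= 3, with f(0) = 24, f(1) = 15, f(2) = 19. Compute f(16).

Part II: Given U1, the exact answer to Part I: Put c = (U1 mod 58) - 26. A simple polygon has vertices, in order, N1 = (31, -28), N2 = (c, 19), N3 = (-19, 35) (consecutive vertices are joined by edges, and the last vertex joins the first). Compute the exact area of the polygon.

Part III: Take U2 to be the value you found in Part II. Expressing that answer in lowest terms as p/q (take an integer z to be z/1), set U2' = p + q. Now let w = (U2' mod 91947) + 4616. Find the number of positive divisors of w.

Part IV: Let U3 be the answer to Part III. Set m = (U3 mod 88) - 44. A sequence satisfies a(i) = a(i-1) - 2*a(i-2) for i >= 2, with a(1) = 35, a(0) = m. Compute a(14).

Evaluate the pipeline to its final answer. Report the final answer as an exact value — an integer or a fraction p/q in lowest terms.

Part I: f(3) = 2*(19) - 3*(15) + 2*(24) = 41; iterating: f(3)=41, f(4)=55, f(5)=25, f(6)=-33, f(7)=-31, f(8)=87, f(9)=201, f(10)=79, f(11)=-271, f(12)=-377, f(13)=217, f(14)=1023, f(15)=641, f(16)=-1353; answer -1353
Part II: U1 = -1353; c = 13; cross terms: (31*19 - 13*-28)=953, (13*35 - -19*19)=816, (-19*-28 - 31*35)=-553; twice the area = |1216| = 1216; area = 608; answer 608
Part III: U2 = 608; threaded value p + q = 609; w = 5225; 5225 = 5^2 * 11 * 19; number of divisors = (2+1) * (1+1) * (1+1) = 12; answer 12
Part IV: U3 = 12; m = -32; a(2) = 1*(35) - 2*(-32) = 99; iterating: a(2)=99, a(3)=29, a(4)=-169, a(5)=-227, a(6)=111, a(7)=565, a(8)=343, a(9)=-787, a(10)=-1473, a(11)=101, a(12)=3047, a(13)=2845, a(14)=-3249; answer -3249

-3249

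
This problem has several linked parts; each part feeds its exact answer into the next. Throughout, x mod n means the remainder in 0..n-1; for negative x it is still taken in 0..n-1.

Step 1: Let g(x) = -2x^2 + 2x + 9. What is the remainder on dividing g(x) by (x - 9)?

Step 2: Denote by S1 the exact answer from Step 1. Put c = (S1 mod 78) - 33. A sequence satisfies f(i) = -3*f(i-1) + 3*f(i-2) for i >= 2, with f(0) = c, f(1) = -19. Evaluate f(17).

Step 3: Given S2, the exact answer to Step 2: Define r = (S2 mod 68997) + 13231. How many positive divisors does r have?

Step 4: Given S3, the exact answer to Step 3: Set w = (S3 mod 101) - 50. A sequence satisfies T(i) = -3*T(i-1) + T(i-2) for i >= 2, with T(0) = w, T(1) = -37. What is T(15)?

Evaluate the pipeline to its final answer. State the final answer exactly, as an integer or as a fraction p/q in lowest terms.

Step 1: remainder = value at the root: -2*(9)^2 + 2*(9)^1 + 9 = (-162) + (18) + (9) = -135; answer -135
Step 2: S1 = -135; c = -12; f(2) = -3*(-19) + 3*(-12) = 21; iterating: f(2)=21, f(3)=-120, f(4)=423, f(5)=-1629, f(6)=6156, f(7)=-23355, f(8)=88533, f(9)=-335664, f(10)=1272591, f(11)=-4824765, f(12)=18292068, f(13)=-69350499, f(14)=262927701, f(15)=-996834600, f(16)=3779286903, f(17)=-14328364509; answer -14328364509
Step 3: S2 = -14328364509; r = 48721; 48721 = 83 * 587; number of divisors = (1+1) * (1+1) = 4; answer 4
Step 4: S3 = 4; w = -46; T(2) = -3*(-37) + 1*(-46) = 65; iterating: T(2)=65, T(3)=-232, T(4)=761, T(5)=-2515, T(6)=8306, T(7)=-27433, T(8)=90605, T(9)=-299248, T(10)=988349, T(11)=-3264295, T(12)=10781234, T(13)=-35607997, T(14)=117605225, T(15)=-388423672; answer -388423672

-388423672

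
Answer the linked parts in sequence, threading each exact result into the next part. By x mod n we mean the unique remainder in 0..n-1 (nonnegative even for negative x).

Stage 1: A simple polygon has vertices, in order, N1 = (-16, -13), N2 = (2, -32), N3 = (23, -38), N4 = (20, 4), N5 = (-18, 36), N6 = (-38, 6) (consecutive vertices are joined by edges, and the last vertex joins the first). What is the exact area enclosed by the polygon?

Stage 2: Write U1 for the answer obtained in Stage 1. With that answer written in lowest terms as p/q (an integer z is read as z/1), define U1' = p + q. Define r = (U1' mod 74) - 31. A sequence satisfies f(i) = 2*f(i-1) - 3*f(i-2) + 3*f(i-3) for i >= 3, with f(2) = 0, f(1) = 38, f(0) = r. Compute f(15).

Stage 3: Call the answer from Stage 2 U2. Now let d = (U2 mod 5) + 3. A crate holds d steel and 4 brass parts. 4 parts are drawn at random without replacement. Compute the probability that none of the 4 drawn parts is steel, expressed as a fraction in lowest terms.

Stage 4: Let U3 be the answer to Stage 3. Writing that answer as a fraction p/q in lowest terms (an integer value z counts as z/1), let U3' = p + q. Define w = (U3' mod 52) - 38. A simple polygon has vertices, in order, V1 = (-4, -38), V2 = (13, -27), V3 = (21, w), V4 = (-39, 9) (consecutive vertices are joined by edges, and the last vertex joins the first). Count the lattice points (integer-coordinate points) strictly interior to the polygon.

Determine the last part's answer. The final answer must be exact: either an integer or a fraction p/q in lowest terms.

1040

Stage 1: cross terms: (-16*-32 - 2*-13)=538, (2*-38 - 23*-32)=660, (23*4 - 20*-38)=852, (20*36 - -18*4)=792, (-18*6 - -38*36)=1260, (-38*-13 - -16*6)=590; twice the area = |4692| = 4692; area = 2346; answer 2346
Stage 2: U1 = 2346; threaded value p + q = 2347; r = 22; f(3) = 2*(0) - 3*(38) + 3*(22) = -48; iterating: f(3)=-48, f(4)=18, f(5)=180, f(6)=162, f(7)=-162, f(8)=-270, f(9)=432, f(10)=1188, f(11)=270, f(12)=-1728, f(13)=-702, f(14)=4590, f(15)=6102; answer 6102
Stage 3: U2 = 6102; d = 5; total draws C(9,4) = 126; favorable C(4,4) = 1; P = 1/126; answer 1/126
Stage 4: U3 = 1/126; threaded value p + q = 127; w = -15; cross terms: (-4*-27 - 13*-38)=602, (13*-15 - 21*-27)=372, (21*9 - -39*-15)=-396, (-39*-38 - -4*9)=1518; twice the area = |2096| = 2096; area = 1048; boundary points = 1 + 4 + 12 + 1 = 18; strictly interior points = area - boundary/2 + 1 = 1040; answer 1040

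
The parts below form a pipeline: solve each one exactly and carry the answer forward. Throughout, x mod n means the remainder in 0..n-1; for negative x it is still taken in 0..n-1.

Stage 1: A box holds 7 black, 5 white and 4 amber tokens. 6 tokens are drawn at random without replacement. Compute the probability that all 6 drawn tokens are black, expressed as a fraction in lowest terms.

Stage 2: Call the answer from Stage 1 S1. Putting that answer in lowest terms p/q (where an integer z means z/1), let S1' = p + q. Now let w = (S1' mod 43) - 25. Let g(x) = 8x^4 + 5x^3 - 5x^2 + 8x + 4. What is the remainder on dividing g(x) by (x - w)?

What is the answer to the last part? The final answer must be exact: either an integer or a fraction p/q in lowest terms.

Stage 1: total draws C(16,6) = 8008; favorable C(7,6) = 7; P = 1/1144; answer 1/1144
Stage 2: S1 = 1/1144; threaded value p + q = 1145; w = 2; remainder = value at the root: 8*(2)^4 + 5*(2)^3 - 5*(2)^2 + 8*(2)^1 + 4 = (128) + (40) + (-20) + (16) + (4) = 168; answer 168

168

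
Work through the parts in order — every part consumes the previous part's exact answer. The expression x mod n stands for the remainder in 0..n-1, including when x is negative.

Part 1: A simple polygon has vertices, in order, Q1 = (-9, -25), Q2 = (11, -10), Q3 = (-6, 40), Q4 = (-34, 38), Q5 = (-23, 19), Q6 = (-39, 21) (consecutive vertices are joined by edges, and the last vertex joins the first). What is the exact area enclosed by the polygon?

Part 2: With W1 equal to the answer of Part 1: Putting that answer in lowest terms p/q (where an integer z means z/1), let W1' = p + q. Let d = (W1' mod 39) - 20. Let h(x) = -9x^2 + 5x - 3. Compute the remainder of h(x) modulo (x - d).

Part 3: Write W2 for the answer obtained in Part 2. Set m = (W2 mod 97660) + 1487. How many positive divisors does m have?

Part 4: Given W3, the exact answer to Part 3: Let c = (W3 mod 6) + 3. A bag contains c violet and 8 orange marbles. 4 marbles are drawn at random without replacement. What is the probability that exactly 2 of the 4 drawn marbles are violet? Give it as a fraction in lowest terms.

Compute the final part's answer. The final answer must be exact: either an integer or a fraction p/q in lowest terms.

Part 1: cross terms: (-9*-10 - 11*-25)=365, (11*40 - -6*-10)=380, (-6*38 - -34*40)=1132, (-34*19 - -23*38)=228, (-23*21 - -39*19)=258, (-39*-25 - -9*21)=1164; twice the area = |3527| = 3527; area = 3527/2; answer 3527/2
Part 2: W1 = 3527/2; threaded value p + q = 3529; d = -1; remainder = value at the root: -9*(-1)^2 + 5*(-1)^1 - 3 = (-9) + (-5) + (-3) = -17; answer -17
Part 3: W2 = -17; m = 99130; 99130 = 2 * 5 * 23 * 431; number of divisors = (1+1) * (1+1) * (1+1) * (1+1) = 16; answer 16
Part 4: W3 = 16; c = 7; total draws C(15,4) = 1365; favorable C(7,2)*C(8,2) = 588; P = 28/65; answer 28/65

28/65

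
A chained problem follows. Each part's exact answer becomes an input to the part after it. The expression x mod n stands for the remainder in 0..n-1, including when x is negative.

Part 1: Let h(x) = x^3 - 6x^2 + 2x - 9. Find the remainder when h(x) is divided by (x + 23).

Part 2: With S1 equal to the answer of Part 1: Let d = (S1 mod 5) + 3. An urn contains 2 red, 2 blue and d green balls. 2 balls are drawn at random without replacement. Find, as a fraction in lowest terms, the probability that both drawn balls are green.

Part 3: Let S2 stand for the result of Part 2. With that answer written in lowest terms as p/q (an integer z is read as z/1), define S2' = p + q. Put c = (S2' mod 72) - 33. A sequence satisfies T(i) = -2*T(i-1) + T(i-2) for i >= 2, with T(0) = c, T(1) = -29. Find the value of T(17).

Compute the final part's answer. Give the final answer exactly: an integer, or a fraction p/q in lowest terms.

Part 1: remainder = value at the root: 1*(-23)^3 - 6*(-23)^2 + 2*(-23)^1 - 9 = (-12167) + (-3174) + (-46) + (-9) = -15396; answer -15396
Part 2: S1 = -15396; d = 7; total draws C(11,2) = 55; favorable C(7,2) = 21; P = 21/55; answer 21/55
Part 3: S2 = 21/55; threaded value p + q = 76; c = -29; T(2) = -2*(-29) + 1*(-29) = 29; iterating: T(2)=29, T(3)=-87, T(4)=203, T(5)=-493, T(6)=1189, T(7)=-2871, T(8)=6931, T(9)=-16733, T(10)=40397, T(11)=-97527, T(12)=235451, T(13)=-568429, T(14)=1372309, T(15)=-3313047, T(16)=7998403, T(17)=-19309853; answer -19309853

-19309853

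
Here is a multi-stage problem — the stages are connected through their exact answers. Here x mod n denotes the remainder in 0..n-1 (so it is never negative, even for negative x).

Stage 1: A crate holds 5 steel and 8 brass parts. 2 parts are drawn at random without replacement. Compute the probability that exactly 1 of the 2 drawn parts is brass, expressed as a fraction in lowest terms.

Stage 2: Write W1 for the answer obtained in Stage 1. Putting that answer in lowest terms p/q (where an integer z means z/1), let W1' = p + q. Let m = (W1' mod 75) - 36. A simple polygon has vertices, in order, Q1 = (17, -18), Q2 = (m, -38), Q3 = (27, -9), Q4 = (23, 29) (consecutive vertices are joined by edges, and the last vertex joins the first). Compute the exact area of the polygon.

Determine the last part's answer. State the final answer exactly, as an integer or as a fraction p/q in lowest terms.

Stage 1: total draws C(13,2) = 78; favorable C(8,1)*C(5,1) = 40; P = 20/39; answer 20/39
Stage 2: W1 = 20/39; threaded value p + q = 59; m = 23; cross terms: (17*-38 - 23*-18)=-232, (23*-9 - 27*-38)=819, (27*29 - 23*-9)=990, (23*-18 - 17*29)=-907; twice the area = |670| = 670; area = 335; answer 335

335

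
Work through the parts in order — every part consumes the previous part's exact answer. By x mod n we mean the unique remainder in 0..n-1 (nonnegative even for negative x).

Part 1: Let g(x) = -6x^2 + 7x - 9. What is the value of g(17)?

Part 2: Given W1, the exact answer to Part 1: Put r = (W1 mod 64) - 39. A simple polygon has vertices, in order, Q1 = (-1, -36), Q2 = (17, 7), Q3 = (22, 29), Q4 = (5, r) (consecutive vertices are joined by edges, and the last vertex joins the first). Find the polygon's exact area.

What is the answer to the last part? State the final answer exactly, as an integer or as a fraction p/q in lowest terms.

Part 1: -6*(17)^2 + 7*(17)^1 - 9 = (-1734) + (119) + (-9) = -1624; answer -1624
Part 2: W1 = -1624; r = 1; cross terms: (-1*7 - 17*-36)=605, (17*29 - 22*7)=339, (22*1 - 5*29)=-123, (5*-36 - -1*1)=-179; twice the area = |642| = 642; area = 321; answer 321

321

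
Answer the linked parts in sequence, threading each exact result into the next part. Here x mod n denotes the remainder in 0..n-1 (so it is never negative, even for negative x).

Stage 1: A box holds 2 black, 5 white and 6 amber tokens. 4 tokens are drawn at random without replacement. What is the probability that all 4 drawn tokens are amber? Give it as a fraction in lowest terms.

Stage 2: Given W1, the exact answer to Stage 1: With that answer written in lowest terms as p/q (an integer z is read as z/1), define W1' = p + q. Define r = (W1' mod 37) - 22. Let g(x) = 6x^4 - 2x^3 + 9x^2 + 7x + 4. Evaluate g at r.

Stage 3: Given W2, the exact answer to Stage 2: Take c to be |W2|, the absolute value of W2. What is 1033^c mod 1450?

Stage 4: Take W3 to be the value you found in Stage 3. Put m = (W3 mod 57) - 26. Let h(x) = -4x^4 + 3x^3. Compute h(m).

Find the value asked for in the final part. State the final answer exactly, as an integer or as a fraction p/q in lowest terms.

Stage 1: total draws C(13,4) = 715; favorable C(6,4) = 15; P = 3/143; answer 3/143
Stage 2: W1 = 3/143; threaded value p + q = 146; r = 13; 6*(13)^4 - 2*(13)^3 + 9*(13)^2 + 7*(13)^1 + 4 = (171366) + (-4394) + (1521) + (91) + (4) = 168588; answer 168588
Stage 3: W2 = 168588; c = 168588; squarings mod 1450: 1033^1=1033, 1033^2=1339, 1033^4=721, 1033^8=741, 1033^16=981, 1033^32=1011, 1033^64=1321, 1033^128=691, 1033^256=431, 1033^512=161, 1033^1024=1271, 1033^2048=141, 1033^4096=1031, 1033^8192=111, 1033^16384=721, 1033^32768=741, 1033^65536=981, 1033^131072=1011; 1033^168588 = 1033^4 * 1033^8 * 1033^128 * 1033^512 * 1033^4096 * 1033^32768 * 1033^131072 = 291 (mod 1450); answer 291
Stage 4: W3 = 291; m = -20; -4*(-20)^4 + 3*(-20)^3 = (-640000) + (-24000) = -664000; answer -664000

-664000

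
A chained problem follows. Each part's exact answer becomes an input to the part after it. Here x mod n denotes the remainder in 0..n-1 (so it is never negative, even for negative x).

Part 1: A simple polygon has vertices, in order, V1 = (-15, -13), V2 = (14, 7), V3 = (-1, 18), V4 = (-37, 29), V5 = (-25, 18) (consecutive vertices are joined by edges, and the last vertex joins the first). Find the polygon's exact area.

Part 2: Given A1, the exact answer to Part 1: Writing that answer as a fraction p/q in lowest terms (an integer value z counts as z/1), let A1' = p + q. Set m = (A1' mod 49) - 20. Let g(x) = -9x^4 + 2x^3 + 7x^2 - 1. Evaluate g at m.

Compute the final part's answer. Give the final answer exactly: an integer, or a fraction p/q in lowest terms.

-37441

Part 1: cross terms: (-15*7 - 14*-13)=77, (14*18 - -1*7)=259, (-1*29 - -37*18)=637, (-37*18 - -25*29)=59, (-25*-13 - -15*18)=595; twice the area = |1627| = 1627; area = 1627/2; answer 1627/2
Part 2: A1 = 1627/2; threaded value p + q = 1629; m = -8; -9*(-8)^4 + 2*(-8)^3 + 7*(-8)^2 - 1 = (-36864) + (-1024) + (448) + (-1) = -37441; answer -37441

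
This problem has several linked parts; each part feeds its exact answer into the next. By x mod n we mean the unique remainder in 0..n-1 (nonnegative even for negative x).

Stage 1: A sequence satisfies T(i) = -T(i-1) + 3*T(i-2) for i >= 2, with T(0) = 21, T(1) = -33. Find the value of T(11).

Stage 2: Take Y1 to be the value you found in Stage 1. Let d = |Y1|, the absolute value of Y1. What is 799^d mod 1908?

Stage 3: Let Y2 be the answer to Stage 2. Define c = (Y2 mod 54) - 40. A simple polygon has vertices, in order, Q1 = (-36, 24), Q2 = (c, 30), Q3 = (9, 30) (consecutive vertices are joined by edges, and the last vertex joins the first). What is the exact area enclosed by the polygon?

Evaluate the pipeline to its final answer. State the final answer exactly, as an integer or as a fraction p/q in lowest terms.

Stage 1: T(2) = -1*(-33) + 3*(21) = 96; iterating: T(2)=96, T(3)=-195, T(4)=483, T(5)=-1068, T(6)=2517, T(7)=-5721, T(8)=13272, T(9)=-30435, T(10)=70251, T(11)=-161556; answer -161556
Stage 2: Y1 = -161556; d = 161556; squarings mod 1908: 799^1=799, 799^2=1129, 799^4=97, 799^8=1777, 799^16=1897, 799^32=121, 799^64=1285, 799^128=805, 799^256=1213, 799^512=301, 799^1024=925, 799^2048=841, 799^4096=1321, 799^8192=1129, 799^16384=97, 799^32768=1777, 799^65536=1897, 799^131072=121; 799^161556 = 799^4 * 799^16 * 799^256 * 799^512 * 799^1024 * 799^4096 * 799^8192 * 799^16384 * 799^131072 = 937 (mod 1908); answer 937
Stage 3: Y2 = 937; c = -21; cross terms: (-36*30 - -21*24)=-576, (-21*30 - 9*30)=-900, (9*24 - -36*30)=1296; twice the area = |-180| = 180; area = 90; answer 90

90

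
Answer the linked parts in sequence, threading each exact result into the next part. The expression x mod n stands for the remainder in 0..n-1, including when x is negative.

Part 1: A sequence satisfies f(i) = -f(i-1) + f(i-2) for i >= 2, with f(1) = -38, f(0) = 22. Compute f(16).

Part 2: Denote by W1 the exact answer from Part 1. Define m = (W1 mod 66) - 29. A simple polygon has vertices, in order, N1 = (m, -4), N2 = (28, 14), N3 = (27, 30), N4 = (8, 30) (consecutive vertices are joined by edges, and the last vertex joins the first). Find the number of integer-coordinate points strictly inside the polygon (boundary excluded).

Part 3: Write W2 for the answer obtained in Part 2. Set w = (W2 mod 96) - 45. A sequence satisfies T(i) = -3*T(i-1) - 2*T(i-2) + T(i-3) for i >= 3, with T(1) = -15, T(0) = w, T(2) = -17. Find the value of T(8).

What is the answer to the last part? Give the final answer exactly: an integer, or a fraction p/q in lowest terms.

-3687

Part 1: f(2) = -1*(-38) + 1*(22) = 60; iterating: f(2)=60, f(3)=-98, f(4)=158, f(5)=-256, f(6)=414, f(7)=-670, f(8)=1084, f(9)=-1754, f(10)=2838, f(11)=-4592, f(12)=7430, f(13)=-12022, f(14)=19452, f(15)=-31474, f(16)=50926; answer 50926
Part 2: W1 = 50926; m = 11; cross terms: (11*14 - 28*-4)=266, (28*30 - 27*14)=462, (27*30 - 8*30)=570, (8*-4 - 11*30)=-362; twice the area = |936| = 936; area = 468; boundary points = 1 + 1 + 19 + 1 = 22; strictly interior points = area - boundary/2 + 1 = 458; answer 458
Part 3: W2 = 458; w = 29; T(3) = -3*(-17) - 2*(-15) + 1*(29) = 110; iterating: T(3)=110, T(4)=-311, T(5)=696, T(6)=-1356, T(7)=2365, T(8)=-3687; answer -3687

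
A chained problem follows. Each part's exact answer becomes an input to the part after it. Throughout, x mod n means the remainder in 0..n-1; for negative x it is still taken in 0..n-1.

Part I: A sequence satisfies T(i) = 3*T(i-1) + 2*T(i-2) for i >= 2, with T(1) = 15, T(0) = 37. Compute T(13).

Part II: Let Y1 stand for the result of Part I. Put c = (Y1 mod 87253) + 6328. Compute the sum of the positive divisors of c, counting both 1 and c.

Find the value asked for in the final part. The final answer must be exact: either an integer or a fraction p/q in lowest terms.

78540

Part I: T(2) = 3*(15) + 2*(37) = 119; iterating: T(2)=119, T(3)=387, T(4)=1399, T(5)=4971, T(6)=17711, T(7)=63075, T(8)=224647, T(9)=800091, T(10)=2849567, T(11)=10148883, T(12)=36145783, T(13)=128735115; answer 128735115
Part II: Y1 = 128735115; c = 43268; 43268 = 2^2 * 29 * 373; sigma = (1 + 2 + 4) * (1 + 29) * (1 + 373) = 7 * 30 * 374 = 78540; answer 78540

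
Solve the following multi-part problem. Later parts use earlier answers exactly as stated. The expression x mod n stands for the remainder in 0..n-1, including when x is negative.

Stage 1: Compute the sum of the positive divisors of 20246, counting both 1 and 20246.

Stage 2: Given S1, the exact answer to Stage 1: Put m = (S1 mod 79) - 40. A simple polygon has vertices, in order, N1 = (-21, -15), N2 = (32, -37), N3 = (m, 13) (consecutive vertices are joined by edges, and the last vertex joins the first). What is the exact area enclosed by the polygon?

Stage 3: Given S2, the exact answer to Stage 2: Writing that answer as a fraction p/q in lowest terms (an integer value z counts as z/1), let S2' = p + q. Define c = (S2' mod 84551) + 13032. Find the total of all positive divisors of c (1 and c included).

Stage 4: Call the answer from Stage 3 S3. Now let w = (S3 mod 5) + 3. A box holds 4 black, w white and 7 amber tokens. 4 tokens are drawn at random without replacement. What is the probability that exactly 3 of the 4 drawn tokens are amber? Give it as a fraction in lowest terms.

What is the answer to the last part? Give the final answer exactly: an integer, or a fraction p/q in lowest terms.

Stage 1: 20246 = 2 * 53 * 191; sigma = (1 + 2) * (1 + 53) * (1 + 191) = 3 * 54 * 192 = 31104; answer 31104
Stage 2: S1 = 31104; m = 17; cross terms: (-21*-37 - 32*-15)=1257, (32*13 - 17*-37)=1045, (17*-15 - -21*13)=18; twice the area = |2320| = 2320; area = 1160; answer 1160
Stage 3: S2 = 1160; threaded value p + q = 1161; c = 14193; 14193 = 3^2 * 19 * 83; sigma = (1 + 3 + 9) * (1 + 19) * (1 + 83) = 13 * 20 * 84 = 21840; answer 21840
Stage 4: S3 = 21840; w = 3; total draws C(14,4) = 1001; favorable C(7,3)*C(7,1) = 245; P = 35/143; answer 35/143

35/143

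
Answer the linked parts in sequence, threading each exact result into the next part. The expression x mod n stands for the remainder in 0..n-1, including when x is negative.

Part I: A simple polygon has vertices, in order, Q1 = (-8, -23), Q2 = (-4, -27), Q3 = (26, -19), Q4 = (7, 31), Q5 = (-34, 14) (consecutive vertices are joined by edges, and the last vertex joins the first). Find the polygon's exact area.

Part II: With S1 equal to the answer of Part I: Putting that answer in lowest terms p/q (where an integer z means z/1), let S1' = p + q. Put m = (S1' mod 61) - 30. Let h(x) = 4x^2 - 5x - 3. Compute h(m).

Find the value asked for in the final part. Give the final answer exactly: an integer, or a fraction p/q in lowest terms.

Part I: cross terms: (-8*-27 - -4*-23)=124, (-4*-19 - 26*-27)=778, (26*31 - 7*-19)=939, (7*14 - -34*31)=1152, (-34*-23 - -8*14)=894; twice the area = |3887| = 3887; area = 3887/2; answer 3887/2
Part II: S1 = 3887/2; threaded value p + q = 3889; m = 16; 4*(16)^2 - 5*(16)^1 - 3 = (1024) + (-80) + (-3) = 941; answer 941

941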